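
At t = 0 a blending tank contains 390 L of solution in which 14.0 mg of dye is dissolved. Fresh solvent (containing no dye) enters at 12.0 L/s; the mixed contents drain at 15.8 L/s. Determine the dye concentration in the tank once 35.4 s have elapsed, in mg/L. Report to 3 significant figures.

0.00944 mg/L

Let m(t) be the amount of dye. Volume: V(t) = V₀ + (Q_in − Q_out) t = 390 − 3.8000 t; V(35.4) = 255.48 L.
Solute balance: dm/dt = 0 − Q_out C = −Q_out m/V(t).
dm/m = −Q_out dt/(V₀ − 3.8000 t); integrating gives ln(m/m₀) = −(Q_out/(Q_in−Q_out)) ln(V/V₀).
m = m₀ (V₀/V)^(Q_out/(Q_in−Q_out)) = 14.0 × (390/255.48)^(-4.1579) = 2.4115 mg.
C = m/V = 2.4115/255.48 = 0.0094392 mg/L.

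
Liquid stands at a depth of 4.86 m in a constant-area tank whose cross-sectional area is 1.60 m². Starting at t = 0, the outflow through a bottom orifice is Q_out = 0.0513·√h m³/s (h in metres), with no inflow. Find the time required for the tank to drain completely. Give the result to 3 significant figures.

A dh/dt = −Q_out = −0.0513 √h.
This is separable: 2 d(√h)/dt = −0.0513/A, so √h = √h₀ − (0.0513/(2A)) t.
Tank is empty when √h = 0: t_empty = 2A√h₀/0.0513.
t_empty = 2·1.60·√4.86/0.0513 = 3.2000·2.2045/0.0513 = 137.52 s.

138 s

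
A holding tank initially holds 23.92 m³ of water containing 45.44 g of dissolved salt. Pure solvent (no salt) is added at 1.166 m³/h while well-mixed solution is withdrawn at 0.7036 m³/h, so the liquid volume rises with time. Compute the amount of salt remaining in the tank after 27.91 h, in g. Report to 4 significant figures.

23.57 g

Total volume: dV/dt = Q_in − Q_out = 0.462400 m³/h, so V(t) = 23.92 + 0.462400 t and V(27.91) = 36.8256 m³.
Solute balance: dm/dt = 0 − Q_out C = −Q_out m/V(t).
dm/m = −Q_out dt/(V₀ + 0.462400 t); integrating gives ln(m/m₀) = −(Q_out/(Q_in−Q_out)) ln(V/V₀).
m = m₀ (V₀/V)^(Q_out/(Q_in−Q_out)) = 45.44 × (23.92/36.8256)^(1.52163) = 23.5669 g.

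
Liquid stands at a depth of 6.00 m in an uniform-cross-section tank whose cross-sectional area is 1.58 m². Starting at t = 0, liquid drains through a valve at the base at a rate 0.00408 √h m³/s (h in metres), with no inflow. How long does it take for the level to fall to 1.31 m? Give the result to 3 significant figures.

A dh/dt = −Q_out = −0.00408 √h.
Separate and integrate: 2(√h − √h₀) = −(0.00408/A) t.
t = 2A(√h₀ − √h)/0.00408 = 2·1.58·(√6.00 − √1.31)/0.00408
  = 3.1600 × (2.4495 − 1.1446) / 0.00408 = 1010.7 s.

1010 s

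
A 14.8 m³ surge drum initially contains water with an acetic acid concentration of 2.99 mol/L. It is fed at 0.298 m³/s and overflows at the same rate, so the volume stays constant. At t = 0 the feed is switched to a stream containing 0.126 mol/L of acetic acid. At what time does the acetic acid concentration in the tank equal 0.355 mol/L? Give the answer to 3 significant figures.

125 s

Species balance: V dC/dt = Q(C_in − C) ⇒ τ = V/Q = 49.664 s.
C(t) = C_in + (C₀ − C_in) e^(−t/τ). Set C = 0.355 and solve for t:
e^(−t/τ) = (C − C_in)/(C₀ − C_in) = (0.355 − 0.126)/(2.99 − 0.126) = 0.079958
t = −τ ln(…) = 49.664 × 2.5263 = 125.46 s.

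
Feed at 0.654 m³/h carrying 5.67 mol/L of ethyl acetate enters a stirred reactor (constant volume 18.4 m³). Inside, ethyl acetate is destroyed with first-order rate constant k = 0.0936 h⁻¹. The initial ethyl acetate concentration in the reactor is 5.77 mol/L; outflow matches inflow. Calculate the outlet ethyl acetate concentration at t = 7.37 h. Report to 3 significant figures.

3.19 mol/L

Accumulation = in − out − consumed: V dC/dt = Q C_in − Q C − k V C.
This is linear with rate a = Q/V + k = 0.12914 h⁻¹.
C_ss = Q C_in/(Q + kV) = 1.5605 mol/L; C(t) = C_ss + (C₀ − C_ss) e^(−a t).
C(7.37) = 1.5605 + (4.2095)·e^(−0.12914·7.37) = 1.5605 + (4.2095)·0.38605 = 3.1856 mol/L.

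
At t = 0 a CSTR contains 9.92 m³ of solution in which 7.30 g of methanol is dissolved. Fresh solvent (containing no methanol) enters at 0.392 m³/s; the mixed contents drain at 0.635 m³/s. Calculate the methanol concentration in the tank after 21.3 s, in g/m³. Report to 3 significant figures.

0.224 g/m³

Total volume: dV/dt = Q_in − Q_out = -0.24300 m³/s, so V(t) = 9.92 − 0.24300 t and V(21.3) = 4.7441 m³.
No methanol enters, so dm/dt = −Q_out · (m/V).
Separate: dm/m = −Q_out dt/V(t) ⇒ ln(m/m₀) = −(Q_out/(Q_in−Q_out)) ln(V/V₀).
m = m₀ (V₀/V)^(Q_out/(Q_in−Q_out)) = 7.30 × (9.92/4.7441)^(-2.6132) = 1.0621 g.
C = m/V = 1.0621/4.7441 = 0.22388 g/m³.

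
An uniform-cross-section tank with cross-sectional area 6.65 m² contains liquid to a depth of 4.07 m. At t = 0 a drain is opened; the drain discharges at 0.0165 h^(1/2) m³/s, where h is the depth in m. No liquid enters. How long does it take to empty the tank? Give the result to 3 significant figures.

Volume balance on the tank: A dh/dt = −0.0165 √h.
This is separable: 2 d(√h)/dt = −0.0165/A, so √h = √h₀ − (0.0165/(2A)) t.
Tank is empty when √h = 0: t_empty = 2A√h₀/0.0165.
t_empty = 2·6.65·√4.07/0.0165 = 13.300·2.0174/0.0165 = 1626.2 s.

1630 s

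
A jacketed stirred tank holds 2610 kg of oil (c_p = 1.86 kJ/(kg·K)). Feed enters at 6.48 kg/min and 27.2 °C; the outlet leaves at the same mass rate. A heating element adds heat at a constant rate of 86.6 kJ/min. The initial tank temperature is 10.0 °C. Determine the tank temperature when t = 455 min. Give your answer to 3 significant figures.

M c_p dT/dt = ṁ c_p (T_in − T) + Q̇.
τ = M/ṁ = 402.78 min; T_ss = T_in + Q̇/(ṁ c_p) = 27.2 + 86.6/(6.48·1.86) = 34.385 °C.
Solution: T(t) = T_ss + (T₀ − T_ss) e^(−t/τ).
T(455) = 34.385 + (-24.385)·e^(−455/402.78) = 34.385 + (-24.385)·0.32314 = 26.505 °C.

26.5 °C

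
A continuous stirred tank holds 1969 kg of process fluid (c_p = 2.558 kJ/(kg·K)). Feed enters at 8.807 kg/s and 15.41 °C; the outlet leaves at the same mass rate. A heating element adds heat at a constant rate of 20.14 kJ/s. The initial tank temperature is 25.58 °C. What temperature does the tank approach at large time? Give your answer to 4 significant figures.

16.30 °C

M c_p dT/dt = ṁ c_p (T_in − T) + Q̇.
At steady state dT/dt = 0 ⇒ T_ss = T_in + Q̇/(ṁ c_p) = 15.41 + 20.14/(8.807·2.558) = 16.3040 °C.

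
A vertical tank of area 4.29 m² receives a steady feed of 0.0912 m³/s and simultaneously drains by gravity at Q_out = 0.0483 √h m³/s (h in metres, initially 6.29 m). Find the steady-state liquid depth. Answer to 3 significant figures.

Mass balance (ρ constant): A dh/dt = Q_in − 0.0483 √h. At steady state dh/dt = 0:
Q_in = 0.0483 √h_ss ⇒ √h_ss = 0.0912/0.0483 = 1.8882.
h_ss = 1.8882² = 3.5653 m. (Since h₀ = 6.29 m > h_ss, the level will fall toward this value.)

3.57 m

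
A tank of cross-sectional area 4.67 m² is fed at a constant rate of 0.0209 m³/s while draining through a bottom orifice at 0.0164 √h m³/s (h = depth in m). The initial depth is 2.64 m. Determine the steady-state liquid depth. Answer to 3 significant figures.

1.62 m

A dh/dt = Q_in − 0.0164 √h. Steady state requires inflow = outflow:
Q_in = 0.0164 √h_ss ⇒ √h_ss = 0.0209/0.0164 = 1.2744.
h_ss = 1.2744² = 1.6241 m. (Since h₀ = 2.64 m > h_ss, the level will fall toward this value.)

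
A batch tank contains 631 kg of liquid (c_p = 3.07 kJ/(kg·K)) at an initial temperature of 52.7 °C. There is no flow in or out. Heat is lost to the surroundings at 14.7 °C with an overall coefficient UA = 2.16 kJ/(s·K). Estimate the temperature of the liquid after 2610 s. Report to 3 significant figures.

16.8 °C

Lumped-capacitance energy balance: M c_p dT/dt = UA(T_amb − T).
dT/dt = (T_ss − T)/τ with T_ss = T_amb = 14.700 °C, τ = M c_p/UA = 631·3.07/2.16 = 896.84 s.
T approaches T_ss exponentially: T(t) = T_ss + (T₀ − T_ss) e^(−t/τ).
T(2610) = 14.700 + (38.000)·0.054463 = 16.770 °C.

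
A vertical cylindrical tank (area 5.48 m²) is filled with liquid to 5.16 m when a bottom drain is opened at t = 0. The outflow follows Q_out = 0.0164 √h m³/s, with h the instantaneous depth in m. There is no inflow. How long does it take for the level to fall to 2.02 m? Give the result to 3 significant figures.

A dh/dt = −Q_out = −0.0164 √h.
Separate and integrate: 2(√h − √h₀) = −(0.0164/A) t.
t = 2A(√h₀ − √h)/0.0164 = 2·5.48·(√5.16 − √2.02)/0.0164
  = 10.960 × (2.2716 − 1.4213) / 0.0164 = 568.25 s.

568 s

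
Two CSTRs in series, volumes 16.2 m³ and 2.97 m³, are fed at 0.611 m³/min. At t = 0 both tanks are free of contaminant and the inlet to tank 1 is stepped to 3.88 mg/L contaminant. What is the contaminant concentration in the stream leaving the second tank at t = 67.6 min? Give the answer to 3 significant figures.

Time constants: τᵢ = Vᵢ/Q for each well-mixed tank.
τ₁ = 16.2/0.611 = 26.514 min; τ₂ = 2.97/0.611 = 4.8609 min.
Solving the cascade with C₁(0)=C₂(0)=0 gives C₂(t) = C_in[1 − (τ₁ e^(−t/τ₁) − τ₂ e^(−t/τ₂))/(τ₁ − τ₂)].
At t = 67.6: e^(−t/τ₁) = 0.078113, e^(−t/τ₂) = 9.1263e-07.
C₂ = 3.88·[1 − (26.514·0.078113 − 4.8609·9.1263e-07)/(21.653)] = 3.88·0.90435 = 3.5089 mg/L.

3.51 mg/L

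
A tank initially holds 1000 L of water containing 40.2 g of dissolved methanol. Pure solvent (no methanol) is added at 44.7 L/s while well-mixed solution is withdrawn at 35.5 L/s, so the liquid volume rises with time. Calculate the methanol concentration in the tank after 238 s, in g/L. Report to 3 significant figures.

0.000143 g/L

Total volume: dV/dt = Q_in − Q_out = 9.2000 L/s, so V(t) = 1000 + 9.2000 t and V(238) = 3189.6 L.
Species balance (pure solvent in): dm/dt = −Q_out · m/V(t).
dm/m = −Q_out dt/(V₀ + 9.2000 t); integrating gives ln(m/m₀) = −(Q_out/(Q_in−Q_out)) ln(V/V₀).
m = m₀ (V₀/V)^(Q_out/(Q_in−Q_out)) = 40.2 × (1000/3189.6)^(3.8587) = 0.45757 g.
C = m/V = 0.45757/3189.6 = 0.00014346 g/L.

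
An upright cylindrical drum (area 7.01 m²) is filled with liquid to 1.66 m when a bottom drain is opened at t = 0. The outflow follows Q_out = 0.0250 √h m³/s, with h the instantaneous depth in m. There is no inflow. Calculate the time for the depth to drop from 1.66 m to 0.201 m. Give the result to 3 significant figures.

471 s

With no inflow, A dh/dt = −0.0250 √h.
This is separable: 2 d(√h)/dt = −0.0250/A, so √h = √h₀ − (0.0250/(2A)) t.
t = 2A(√h₀ − √h)/0.0250 = 2·7.01·(√1.66 − √0.201)/0.0250
  = 14.020 × (1.2884 − 0.44833) / 0.0250 = 471.12 s.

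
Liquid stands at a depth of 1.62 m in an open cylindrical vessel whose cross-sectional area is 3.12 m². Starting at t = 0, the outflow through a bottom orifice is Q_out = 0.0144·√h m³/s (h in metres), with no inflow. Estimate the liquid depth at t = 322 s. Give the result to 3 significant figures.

0.281 m

Mass balance (ρ constant): A dh/dt = −0.0144 √h.
This is separable: 2 d(√h)/dt = −0.0144/A, so √h = √h₀ − (0.0144/(2A)) t.
√h = √1.62 − 0.0144·322/(2·3.12) = 1.2728 − 0.74308 = 0.52972.
h = 0.52972² = 0.28060 m.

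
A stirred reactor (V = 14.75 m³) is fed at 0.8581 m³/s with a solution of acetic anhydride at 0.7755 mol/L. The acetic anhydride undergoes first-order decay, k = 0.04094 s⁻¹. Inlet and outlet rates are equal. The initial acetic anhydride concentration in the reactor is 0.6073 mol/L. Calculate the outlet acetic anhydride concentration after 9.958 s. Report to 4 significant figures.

0.5119 mol/L

Species balance: V dC/dt = Q C_in − Q C − k V C.
This is linear with rate a = Q/V + k = 0.0991163 s⁻¹.
C_ss = Q C_in/(Q + kV) = 0.455180 mol/L; C(t) = C_ss + (C₀ − C_ss) e^(−a t).
C(9.958) = 0.455180 + (0.152120)·e^(−0.0991163·9.958) = 0.455180 + (0.152120)·0.372693 = 0.511874 mol/L.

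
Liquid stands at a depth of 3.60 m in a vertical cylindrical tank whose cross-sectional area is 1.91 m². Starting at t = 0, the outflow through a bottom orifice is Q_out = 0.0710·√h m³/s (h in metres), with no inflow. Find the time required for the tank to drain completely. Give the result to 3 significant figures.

A dh/dt = −Q_out = −0.0710 √h.
Separate and integrate: 2(√h − √h₀) = −(0.0710/A) t.
Set h = 0: 2√h₀ = (0.0710/A) t_empty ⇒ t_empty = 2A√h₀/0.0710.
t_empty = 2·1.91·√3.60/0.0710 = 3.8200·1.8974/0.0710 = 102.08 s.

102 s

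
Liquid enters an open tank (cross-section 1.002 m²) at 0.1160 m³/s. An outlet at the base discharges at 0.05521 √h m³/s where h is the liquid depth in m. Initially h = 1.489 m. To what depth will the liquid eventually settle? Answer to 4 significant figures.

4.414 m

Volume balance on the tank: A dh/dt = Q_in − 0.05521 √h. At steady state dh/dt = 0:
Q_in = 0.05521 √h_ss ⇒ √h_ss = 0.1160/0.05521 = 2.10107.
h_ss = 2.10107² = 4.41449 m. (Since h₀ = 1.489 m < h_ss, the level will rise toward this value.)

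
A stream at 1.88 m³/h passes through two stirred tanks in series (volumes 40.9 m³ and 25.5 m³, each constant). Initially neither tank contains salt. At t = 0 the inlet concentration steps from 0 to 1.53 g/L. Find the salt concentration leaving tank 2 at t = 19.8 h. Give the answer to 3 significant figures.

0.483 g/L

Species balance on tank i: dCᵢ/dt = (Cᵢ₋₁ − Cᵢ)/τᵢ with τᵢ = Vᵢ/Q.
τ₁ = 40.9/1.88 = 21.755 h; τ₂ = 25.5/1.88 = 13.564 h.
Tank 1: C₁ = C_in(1 − e^(−t/τ₁)). Tank 2 (τ₁ ≠ τ₂): C₂ = C_in[1 − (τ₁ e^(−t/τ₁) − τ₂ e^(−t/τ₂))/(τ₁ − τ₂)].
At t = 19.8: e^(−t/τ₁) = 0.40248, e^(−t/τ₂) = 0.23229.
C₂ = 1.53·[1 − (21.755·0.40248 − 13.564·0.23229)/(8.1915)] = 1.53·0.31573 = 0.48306 g/L.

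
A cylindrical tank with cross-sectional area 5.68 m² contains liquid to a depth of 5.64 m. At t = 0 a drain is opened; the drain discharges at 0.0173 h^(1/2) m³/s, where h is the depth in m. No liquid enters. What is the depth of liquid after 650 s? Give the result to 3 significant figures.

1.92 m

A dh/dt = −Q_out = −0.0173 √h.
Separate and integrate: 2(√h − √h₀) = −(0.0173/A) t.
√h = √5.64 − 0.0173·650/(2·5.68) = 2.3749 − 0.98988 = 1.3850.
h = 1.3850² = 1.9182 m.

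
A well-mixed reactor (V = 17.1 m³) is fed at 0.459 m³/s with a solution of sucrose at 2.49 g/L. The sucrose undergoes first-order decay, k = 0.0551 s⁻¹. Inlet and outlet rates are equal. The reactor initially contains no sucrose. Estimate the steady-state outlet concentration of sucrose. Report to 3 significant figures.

V dC/dt = Q(C_in − C) − k V C.
At steady state: 0 = Q C_in − (Q + kV) C_ss, so C_ss = Q C_in/(Q + kV).
C_ss = 0.459·2.49/(0.459 + 0.0551·17.1) = 1.1429/1.4012 = 0.81566 g/L.

0.816 g/L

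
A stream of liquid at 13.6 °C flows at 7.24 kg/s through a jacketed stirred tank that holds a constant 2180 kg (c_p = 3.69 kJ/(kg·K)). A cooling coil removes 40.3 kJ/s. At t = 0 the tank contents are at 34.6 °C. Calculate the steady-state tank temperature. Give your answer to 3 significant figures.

M c_p dT/dt = ṁ c_p (T_in − T) − Q̇.
At steady state dT/dt = 0 ⇒ T_ss = T_in − Q̇/(ṁ c_p) = 13.6 − 40.3/(7.24·3.69) = 12.092 °C.

12.1 °C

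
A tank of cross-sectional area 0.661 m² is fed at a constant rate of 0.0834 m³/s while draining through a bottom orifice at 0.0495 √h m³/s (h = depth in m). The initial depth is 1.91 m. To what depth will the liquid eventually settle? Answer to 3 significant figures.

2.84 m

Volume balance on the tank: A dh/dt = Q_in − 0.0495 √h. At steady state dh/dt = 0:
Q_in = 0.0495 √h_ss ⇒ √h_ss = 0.0834/0.0495 = 1.6848.
h_ss = 1.6848² = 2.8387 m. (Since h₀ = 1.91 m < h_ss, the level will rise toward this value.)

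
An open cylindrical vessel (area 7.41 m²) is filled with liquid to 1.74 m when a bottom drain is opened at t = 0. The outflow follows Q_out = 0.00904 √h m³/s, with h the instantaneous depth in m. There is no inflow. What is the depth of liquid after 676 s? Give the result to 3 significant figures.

0.822 m

With no inflow, A dh/dt = −0.00904 √h.
∫ h^(−1/2) dh = −(0.00904/A) ∫ dt, giving 2√h = 2√h₀ − (0.00904/A) t.
√h = √1.74 − 0.00904·676/(2·7.41) = 1.3191 − 0.41235 = 0.90674.
h = 0.90674² = 0.82218 m.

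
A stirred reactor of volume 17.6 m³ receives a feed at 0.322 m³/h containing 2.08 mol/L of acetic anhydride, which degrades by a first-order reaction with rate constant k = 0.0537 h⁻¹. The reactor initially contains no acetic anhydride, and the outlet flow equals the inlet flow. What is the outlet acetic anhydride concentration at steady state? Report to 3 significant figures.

0.529 mol/L

Species balance: V dC/dt = Q C_in − Q C − k V C.
At steady state: 0 = Q C_in − (Q + kV) C_ss, so C_ss = Q C_in/(Q + kV).
C_ss = 0.322·2.08/(0.322 + 0.0537·17.6) = 0.66976/1.2671 = 0.52857 mol/L.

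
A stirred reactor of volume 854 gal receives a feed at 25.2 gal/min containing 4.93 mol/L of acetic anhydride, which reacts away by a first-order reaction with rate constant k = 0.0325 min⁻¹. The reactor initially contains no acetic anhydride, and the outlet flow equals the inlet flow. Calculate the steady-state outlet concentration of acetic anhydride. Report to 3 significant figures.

Species balance: V dC/dt = Q C_in − Q C − k V C.
Steady state (dC/dt = 0): C_ss = Q C_in/(Q + kV) = C_in/(1 + kV/Q).
C_ss = 25.2·4.93/(25.2 + 0.0325·854) = 124.24/52.955 = 2.3461 mol/L.

2.35 mol/L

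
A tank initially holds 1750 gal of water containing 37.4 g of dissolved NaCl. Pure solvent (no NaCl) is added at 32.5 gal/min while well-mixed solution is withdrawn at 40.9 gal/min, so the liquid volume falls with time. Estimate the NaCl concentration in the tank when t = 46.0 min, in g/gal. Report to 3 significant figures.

Let m(t) be the amount of NaCl. Volume: V(t) = V₀ + (Q_in − Q_out) t = 1750 − 8.4000 t; V(46.0) = 1363.6 gal.
Species balance (pure solvent in): dm/dt = −Q_out · m/V(t).
dm/m = −Q_out dt/(V₀ − 8.4000 t); integrating gives ln(m/m₀) = −(Q_out/(Q_in−Q_out)) ln(V/V₀).
m = m₀ (V₀/V)^(Q_out/(Q_in−Q_out)) = 37.4 × (1750/1363.6)^(-4.8690) = 11.100 g.
C = m/V = 11.100/1363.6 = 0.0081399 g/gal.

0.00814 g/gal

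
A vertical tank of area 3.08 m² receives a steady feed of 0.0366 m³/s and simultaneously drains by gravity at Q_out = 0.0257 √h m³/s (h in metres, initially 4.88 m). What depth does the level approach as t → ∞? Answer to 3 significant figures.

2.03 m

A dh/dt = Q_in − 0.0257 √h. Steady state requires inflow = outflow:
Q_in = 0.0257 √h_ss ⇒ √h_ss = 0.0366/0.0257 = 1.4241.
h_ss = 1.4241² = 2.0281 m. (Since h₀ = 4.88 m > h_ss, the level will fall toward this value.)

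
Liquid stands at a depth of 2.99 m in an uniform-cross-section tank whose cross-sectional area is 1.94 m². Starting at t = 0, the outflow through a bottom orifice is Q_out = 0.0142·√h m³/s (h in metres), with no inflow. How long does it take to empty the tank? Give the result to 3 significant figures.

Unsteady balance on liquid volume: A dh/dt = −0.0142 √h.
∫ h^(−1/2) dh = −(0.0142/A) ∫ dt, giving 2√h = 2√h₀ − (0.0142/A) t.
Set h = 0: 2√h₀ = (0.0142/A) t_empty ⇒ t_empty = 2A√h₀/0.0142.
t_empty = 2·1.94·√2.99/0.0142 = 3.8800·1.7292/0.0142 = 472.48 s.

472 s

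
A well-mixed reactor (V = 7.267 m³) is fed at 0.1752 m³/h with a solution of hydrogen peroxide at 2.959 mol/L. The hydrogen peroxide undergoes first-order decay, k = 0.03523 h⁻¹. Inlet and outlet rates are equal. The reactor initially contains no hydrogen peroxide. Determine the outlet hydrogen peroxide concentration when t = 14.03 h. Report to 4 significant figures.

Accumulation = in − out − consumed: V dC/dt = Q C_in − Q C − k V C.
This is linear with rate a = Q/V + k = 0.0593390 h⁻¹.
C_ss = Q C_in/(Q + kV) = 1.20222 mol/L; C(t) = C_ss + (C₀ − C_ss) e^(−a t).
C(14.03) = 1.20222 + (-1.20222)·e^(−0.0593390·14.03) = 1.20222 + (-1.20222)·0.434949 = 0.679315 mol/L.

0.6793 mol/L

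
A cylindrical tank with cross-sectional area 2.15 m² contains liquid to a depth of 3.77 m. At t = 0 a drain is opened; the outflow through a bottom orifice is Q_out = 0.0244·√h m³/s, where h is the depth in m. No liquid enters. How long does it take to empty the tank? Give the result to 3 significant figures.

With no inflow, A dh/dt = −0.0244 √h.
This is separable: 2 d(√h)/dt = −0.0244/A, so √h = √h₀ − (0.0244/(2A)) t.
Set h = 0: 2√h₀ = (0.0244/A) t_empty ⇒ t_empty = 2A√h₀/0.0244.
t_empty = 2·2.15·√3.77/0.0244 = 4.3000·1.9416/0.0244 = 342.18 s.

342 s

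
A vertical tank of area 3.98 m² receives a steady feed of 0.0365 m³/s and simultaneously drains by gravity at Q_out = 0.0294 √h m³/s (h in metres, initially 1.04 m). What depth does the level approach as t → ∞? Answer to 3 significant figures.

1.54 m

A dh/dt = Q_in − 0.0294 √h. Steady state requires inflow = outflow:
Q_in = 0.0294 √h_ss ⇒ √h_ss = 0.0365/0.0294 = 1.2415.
h_ss = 1.2415² = 1.5413 m. (Since h₀ = 1.04 m < h_ss, the level will rise toward this value.)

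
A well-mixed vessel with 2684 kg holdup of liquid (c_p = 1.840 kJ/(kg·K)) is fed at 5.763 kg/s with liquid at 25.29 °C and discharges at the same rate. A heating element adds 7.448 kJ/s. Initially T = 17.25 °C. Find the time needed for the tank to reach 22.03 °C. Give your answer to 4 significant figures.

368.5 s

M c_p dT/dt = ṁ c_p (T_in − T) + Q̇.
τ = M/ṁ = 465.730 s; T_ss = T_in + Q̇/(ṁ c_p) = 25.9924 °C.
T(t) = T_ss + (T₀ − T_ss) e^(−t/τ). Set T = 22.03:
e^(−t/τ) = (22.03 − 25.9924)/(17.25 − 25.9924) = 0.453238
t = −465.730 · ln(0.453238) = 368.549 s.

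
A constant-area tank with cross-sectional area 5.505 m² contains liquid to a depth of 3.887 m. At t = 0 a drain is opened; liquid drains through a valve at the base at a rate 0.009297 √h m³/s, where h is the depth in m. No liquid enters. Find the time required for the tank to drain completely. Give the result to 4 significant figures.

2335 s

A dh/dt = −Q_out = −0.009297 √h.
This is separable: 2 d(√h)/dt = −0.009297/A, so √h = √h₀ − (0.009297/(2A)) t.
Tank is empty when √h = 0: t_empty = 2A√h₀/0.009297.
t_empty = 2·5.505·√3.887/0.009297 = 11.0100·1.97155/0.009297 = 2334.81 s.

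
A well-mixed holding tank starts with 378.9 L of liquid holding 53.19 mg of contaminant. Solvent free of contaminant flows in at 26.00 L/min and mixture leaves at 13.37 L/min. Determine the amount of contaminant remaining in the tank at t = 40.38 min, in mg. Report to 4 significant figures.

Let m(t) be the amount of contaminant. Volume: V(t) = V₀ + (Q_in − Q_out) t = 378.9 + 12.6300 t; V(40.38) = 888.899 L.
No contaminant enters, so dm/dt = −Q_out · (m/V).
Separate: dm/m = −Q_out dt/V(t) ⇒ ln(m/m₀) = −(Q_out/(Q_in−Q_out)) ln(V/V₀).
m = m₀ (V₀/V)^(Q_out/(Q_in−Q_out)) = 53.19 × (378.9/888.899)^(1.05859) = 21.5677 mg.

21.57 mg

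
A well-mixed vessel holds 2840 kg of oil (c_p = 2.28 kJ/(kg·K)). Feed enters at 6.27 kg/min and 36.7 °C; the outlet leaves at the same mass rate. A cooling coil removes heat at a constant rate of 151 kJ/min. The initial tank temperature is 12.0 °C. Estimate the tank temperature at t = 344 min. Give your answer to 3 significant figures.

M c_p dT/dt = ṁ c_p (T_in − T) − Q̇.
τ = M/ṁ = 452.95 min; T_ss = T_in − Q̇/(ṁ c_p) = 36.7 − 151/(6.27·2.28) = 26.137 °C.
T approaches T_ss exponentially: T(t) = T_ss + (T₀ − T_ss) e^(−t/τ).
T(344) = 26.137 + (-14.137)·e^(−344/452.95) = 26.137 + (-14.137)·0.46792 = 19.522 °C.

19.5 °C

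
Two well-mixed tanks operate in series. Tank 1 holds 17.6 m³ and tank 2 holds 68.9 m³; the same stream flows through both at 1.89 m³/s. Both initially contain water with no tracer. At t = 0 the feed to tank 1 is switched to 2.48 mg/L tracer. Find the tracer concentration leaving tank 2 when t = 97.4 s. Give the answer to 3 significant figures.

2.25 mg/L

Each tank obeys Vᵢ dCᵢ/dt = Q(Cᵢ₋₁ − Cᵢ), so τᵢ = Vᵢ/Q.
τ₁ = 17.6/1.89 = 9.3122 s; τ₂ = 68.9/1.89 = 36.455 s.
Solving the cascade with C₁(0)=C₂(0)=0 gives C₂(t) = C_in[1 − (τ₁ e^(−t/τ₁) − τ₂ e^(−t/τ₂))/(τ₁ − τ₂)].
At t = 97.4: e^(−t/τ₁) = 2.8677e-05, e^(−t/τ₂) = 0.069129.
C₂ = 2.48·[1 − (9.3122·2.8677e-05 − 36.455·0.069129)/(-27.143)] = 2.48·0.90716 = 2.2498 mg/L.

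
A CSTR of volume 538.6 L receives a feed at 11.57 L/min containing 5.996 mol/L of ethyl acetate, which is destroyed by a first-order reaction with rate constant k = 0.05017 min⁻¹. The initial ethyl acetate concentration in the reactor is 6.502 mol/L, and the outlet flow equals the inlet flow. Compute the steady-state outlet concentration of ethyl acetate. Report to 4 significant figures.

1.798 mol/L

V dC/dt = Q(C_in − C) − k V C.
Steady state (dC/dt = 0): C_ss = Q C_in/(Q + kV) = C_in/(1 + kV/Q).
C_ss = 11.57·5.996/(11.57 + 0.05017·538.6) = 69.3737/38.5916 = 1.79764 mol/L.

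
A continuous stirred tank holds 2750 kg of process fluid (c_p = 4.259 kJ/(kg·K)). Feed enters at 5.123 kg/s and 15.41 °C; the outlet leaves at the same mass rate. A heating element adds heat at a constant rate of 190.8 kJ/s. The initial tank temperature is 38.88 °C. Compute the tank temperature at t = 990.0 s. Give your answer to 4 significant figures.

First-law balance (no shaft work): M c_p dT/dt = ṁ c_p (T_in − T) + 190.8.
Rearrange: dT/dt = (T_ss − T)/τ with τ = M/ṁ = 536.795 s and T_ss = T_in + Q̇/(ṁ c_p) = 24.1547 °C.
Integrating: T(t) = T_ss + (T₀ − T_ss) e^(−t/τ).
T(990.0) = 24.1547 + (14.7253)·e^(−990.0/536.795) = 24.1547 + (14.7253)·0.158139 = 26.4834 °C.

26.48 °C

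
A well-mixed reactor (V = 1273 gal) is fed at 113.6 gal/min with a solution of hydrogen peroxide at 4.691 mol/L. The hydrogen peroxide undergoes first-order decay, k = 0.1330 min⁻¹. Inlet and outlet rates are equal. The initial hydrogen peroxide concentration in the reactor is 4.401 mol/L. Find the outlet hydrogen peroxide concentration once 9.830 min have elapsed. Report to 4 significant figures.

V dC/dt = Q(C_in − C) − k V C.
This is linear with rate a = Q/V + k = 0.222238 min⁻¹.
C_ss = Q C_in/(Q + kV) = 1.88364 mol/L; C(t) = C_ss + (C₀ − C_ss) e^(−a t).
C(9.830) = 1.88364 + (2.51736)·e^(−0.222238·9.830) = 1.88364 + (2.51736)·0.112523 = 2.16690 mol/L.

2.167 mol/L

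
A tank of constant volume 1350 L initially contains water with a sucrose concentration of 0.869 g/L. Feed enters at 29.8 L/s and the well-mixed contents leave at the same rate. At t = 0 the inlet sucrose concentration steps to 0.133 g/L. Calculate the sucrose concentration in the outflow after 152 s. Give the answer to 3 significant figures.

0.159 g/L

Transient balance on the dissolved component: V dC/dt = Q(C_in − C).
Time constant τ = V/Q = 1350/29.8 = 45.302 s.
This is linear first-order; C(t) = C_in + (C₀ − C_in) e^(−t/τ).
C(152) = 0.133 + (0.869 − 0.133)·e^(−152/45.302) = 0.133 + (0.73600)·0.034900 = 0.15869 g/L.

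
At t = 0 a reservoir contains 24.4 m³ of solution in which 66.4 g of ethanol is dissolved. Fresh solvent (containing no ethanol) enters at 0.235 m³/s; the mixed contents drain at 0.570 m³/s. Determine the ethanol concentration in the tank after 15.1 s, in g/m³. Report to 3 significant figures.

Let m(t) be the amount of ethanol. Volume: V(t) = V₀ + (Q_in − Q_out) t = 24.4 − 0.33500 t; V(15.1) = 19.341 m³.
No ethanol enters, so dm/dt = −Q_out · (m/V).
dm/m = −Q_out dt/(V₀ − 0.33500 t); integrating gives ln(m/m₀) = −(Q_out/(Q_in−Q_out)) ln(V/V₀).
m = m₀ (V₀/V)^(Q_out/(Q_in−Q_out)) = 66.4 × (24.4/19.341)^(-1.7015) = 44.719 g.
C = m/V = 44.719/19.341 = 2.3121 g/m³.

2.31 g/m³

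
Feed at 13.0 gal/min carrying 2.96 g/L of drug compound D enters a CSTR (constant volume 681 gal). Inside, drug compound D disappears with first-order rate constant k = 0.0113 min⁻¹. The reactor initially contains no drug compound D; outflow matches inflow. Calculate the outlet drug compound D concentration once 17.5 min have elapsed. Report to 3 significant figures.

0.767 g/L

Species balance: V dC/dt = Q C_in − Q C − k V C.
This is linear with rate a = Q/V + k = 0.030390 min⁻¹.
C_ss = Q C_in/(Q + kV) = 1.8594 g/L; C(t) = C_ss + (C₀ − C_ss) e^(−a t).
C(17.5) = 1.8594 + (-1.8594)·e^(−0.030390·17.5) = 1.8594 + (-1.8594)·0.58754 = 0.76692 g/L.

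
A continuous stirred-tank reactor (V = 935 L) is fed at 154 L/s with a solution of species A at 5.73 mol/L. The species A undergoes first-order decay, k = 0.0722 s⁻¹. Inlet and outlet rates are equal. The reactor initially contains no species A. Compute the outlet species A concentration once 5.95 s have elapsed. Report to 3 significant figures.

3.01 mol/L

V dC/dt = Q(C_in − C) − k V C.
This is linear with rate a = Q/V + k = 0.23691 s⁻¹.
C_ss = Q C_in/(Q + kV) = 3.9837 mol/L; C(t) = C_ss + (C₀ − C_ss) e^(−a t).
C(5.95) = 3.9837 + (-3.9837)·e^(−0.23691·5.95) = 3.9837 + (-3.9837)·0.24424 = 3.0107 mol/L.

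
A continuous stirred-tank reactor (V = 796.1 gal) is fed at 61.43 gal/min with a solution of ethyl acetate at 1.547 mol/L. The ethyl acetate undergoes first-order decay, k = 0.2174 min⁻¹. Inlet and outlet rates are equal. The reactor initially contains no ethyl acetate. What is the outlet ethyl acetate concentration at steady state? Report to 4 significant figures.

Species balance: V dC/dt = Q C_in − Q C − k V C.
At steady state: 0 = Q C_in − (Q + kV) C_ss, so C_ss = Q C_in/(Q + kV).
C_ss = 61.43·1.547/(61.43 + 0.2174·796.1) = 95.0322/234.502 = 0.405251 mol/L.

0.4053 mol/L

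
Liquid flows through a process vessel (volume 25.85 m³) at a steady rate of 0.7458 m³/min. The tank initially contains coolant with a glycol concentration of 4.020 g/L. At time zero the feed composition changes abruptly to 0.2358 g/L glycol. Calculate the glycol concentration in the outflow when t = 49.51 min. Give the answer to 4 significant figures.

Accumulation = in − out for the solute gives V dC/dt = Q(C_in − C).
So dC/dt = (C_in − C)/τ with τ = V/Q = 25.85/0.7458 = 34.6608 min.
This is linear first-order; C(t) = C_in + (C₀ − C_in) e^(−t/τ).
C(49.51) = 0.2358 + (4.020 − 0.2358)·e^(−49.51/34.6608) = 0.2358 + (3.78420)·0.239688 = 1.14283 g/L.

1.143 g/L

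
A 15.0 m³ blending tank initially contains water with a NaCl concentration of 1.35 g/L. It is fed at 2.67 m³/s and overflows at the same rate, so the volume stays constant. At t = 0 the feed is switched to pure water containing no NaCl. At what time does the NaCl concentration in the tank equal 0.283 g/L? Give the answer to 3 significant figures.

Transient balance on the dissolved component: V dC/dt = Q(C_in − C), so τ = V/Q = 5.6180 s.
C(t) = C_in + (C₀ − C_in) e^(−t/τ). Set C = 0.283 and solve for t:
e^(−t/τ) = (C − C_in)/(C₀ − C_in) = (0.283 − 0)/(1.35 − 0) = 0.20963
t = −τ ln(…) = 5.6180 × 1.5624 = 8.7776 s.

8.78 s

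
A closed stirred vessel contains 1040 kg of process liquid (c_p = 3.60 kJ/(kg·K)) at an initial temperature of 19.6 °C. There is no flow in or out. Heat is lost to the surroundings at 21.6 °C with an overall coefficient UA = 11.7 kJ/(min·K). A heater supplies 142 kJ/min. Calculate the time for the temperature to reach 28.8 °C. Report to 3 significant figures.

337 min

M c_p dT/dt = −UA(T − T_amb) + Q̇.
τ = M c_p/UA = 320.00 min; T_ss = T_amb + Q̇/UA = 21.6 + 142/11.7 = 33.737 °C.
T(t) = T_ss + (T₀ − T_ss)e^(−t/τ); set T = 28.8:
t = −τ ln[(T − T_ss)/(T₀ − T_ss)] = −320.00 · ln(0.34921) = 336.66 min.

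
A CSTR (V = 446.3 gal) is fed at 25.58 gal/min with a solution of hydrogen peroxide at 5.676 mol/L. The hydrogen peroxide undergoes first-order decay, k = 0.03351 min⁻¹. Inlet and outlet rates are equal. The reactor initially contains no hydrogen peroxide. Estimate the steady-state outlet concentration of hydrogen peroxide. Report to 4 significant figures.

3.582 mol/L

Species balance: V dC/dt = Q C_in − Q C − k V C.
At steady state: 0 = Q C_in − (Q + kV) C_ss, so C_ss = Q C_in/(Q + kV).
C_ss = 25.58·5.676/(25.58 + 0.03351·446.3) = 145.192/40.5355 = 3.58185 mol/L.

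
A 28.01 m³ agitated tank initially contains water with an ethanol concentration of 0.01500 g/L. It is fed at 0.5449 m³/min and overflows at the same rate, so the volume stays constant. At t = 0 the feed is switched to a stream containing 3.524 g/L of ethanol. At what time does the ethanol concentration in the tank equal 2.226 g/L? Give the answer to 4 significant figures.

51.12 min

Species balance: V dC/dt = Q(C_in − C) ⇒ τ = V/Q = 51.4039 min.
C(t) = C_in + (C₀ − C_in) e^(−t/τ). Set C = 2.226 and solve for t:
e^(−t/τ) = (C − C_in)/(C₀ − C_in) = (2.226 − 3.524)/(0.01500 − 3.524) = 0.369906
t = −τ ln(…) = 51.4039 × 0.994506 = 51.1215 min.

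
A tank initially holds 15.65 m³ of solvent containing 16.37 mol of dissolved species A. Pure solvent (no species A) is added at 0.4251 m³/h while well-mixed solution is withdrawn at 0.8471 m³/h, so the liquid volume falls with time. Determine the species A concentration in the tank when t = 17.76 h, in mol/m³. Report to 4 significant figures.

Total volume: dV/dt = Q_in − Q_out = -0.422000 m³/h, so V(t) = 15.65 − 0.422000 t and V(17.76) = 8.15528 m³.
Solute balance: dm/dt = 0 − Q_out C = −Q_out m/V(t).
Separate: dm/m = −Q_out dt/V(t) ⇒ ln(m/m₀) = −(Q_out/(Q_in−Q_out)) ln(V/V₀).
m = m₀ (V₀/V)^(Q_out/(Q_in−Q_out)) = 16.37 × (15.65/8.15528)^(-2.00735) = 4.42403 mol.
C = m/V = 4.42403/8.15528 = 0.542475 mol/m³.

0.5425 mol/m³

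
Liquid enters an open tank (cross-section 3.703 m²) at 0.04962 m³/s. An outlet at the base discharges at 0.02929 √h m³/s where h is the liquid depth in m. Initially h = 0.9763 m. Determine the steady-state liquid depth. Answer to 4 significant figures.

2.870 m

Level balance: A dh/dt = 0.04962 − 0.02929 √h. Setting dh/dt = 0:
Q_in = 0.02929 √h_ss ⇒ √h_ss = 0.04962/0.02929 = 1.69409.
h_ss = 1.69409² = 2.86995 m. (Since h₀ = 0.9763 m < h_ss, the level will rise toward this value.)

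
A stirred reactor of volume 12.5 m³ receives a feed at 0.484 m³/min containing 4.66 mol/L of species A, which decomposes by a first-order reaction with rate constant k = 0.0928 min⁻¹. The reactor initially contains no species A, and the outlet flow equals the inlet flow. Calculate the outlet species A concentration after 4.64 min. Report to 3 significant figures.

0.627 mol/L

V dC/dt = Q(C_in − C) − k V C.
dC/dt = (Q/V) C_in − (Q/V + k) C; effective rate a = Q/V + k = 0.038720 + 0.0928 = 0.13152 min⁻¹.
C_ss = Q C_in/(Q + kV) = 1.3719 mol/L; C(t) = C_ss + (C₀ − C_ss) e^(−a t).
C(4.64) = 1.3719 + (-1.3719)·e^(−0.13152·4.64) = 1.3719 + (-1.3719)·0.54321 = 0.62668 mol/L.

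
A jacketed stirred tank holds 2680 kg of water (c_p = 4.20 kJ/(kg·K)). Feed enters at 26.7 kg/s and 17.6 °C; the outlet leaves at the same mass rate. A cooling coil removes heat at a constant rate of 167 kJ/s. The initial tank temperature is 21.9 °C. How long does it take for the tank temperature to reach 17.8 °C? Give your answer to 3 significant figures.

124 s

Heat balance on the well-mixed liquid: M c_p dT/dt = ṁ c_p (T_in − T) − 167.
τ = M/ṁ = 100.37 s; T_ss = T_in − Q̇/(ṁ c_p) = 16.111 °C.
T(t) = T_ss + (T₀ − T_ss) e^(−t/τ). Set T = 17.8:
e^(−t/τ) = (17.8 − 16.111)/(21.9 − 16.111) = 0.29179
t = −100.37 · ln(0.29179) = 123.63 s.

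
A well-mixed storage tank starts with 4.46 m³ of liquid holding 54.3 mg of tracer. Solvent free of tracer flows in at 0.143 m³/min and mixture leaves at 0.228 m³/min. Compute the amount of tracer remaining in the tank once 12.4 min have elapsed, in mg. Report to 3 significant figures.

26.3 mg

Total volume: dV/dt = Q_in − Q_out = -0.085000 m³/min, so V(t) = 4.46 − 0.085000 t and V(12.4) = 3.4060 m³.
No tracer enters, so dm/dt = −Q_out · (m/V).
dm/m = −Q_out dt/(V₀ − 0.085000 t); integrating gives ln(m/m₀) = −(Q_out/(Q_in−Q_out)) ln(V/V₀).
m = m₀ (V₀/V)^(Q_out/(Q_in−Q_out)) = 54.3 × (4.46/3.4060)^(-2.6824) = 26.346 mg.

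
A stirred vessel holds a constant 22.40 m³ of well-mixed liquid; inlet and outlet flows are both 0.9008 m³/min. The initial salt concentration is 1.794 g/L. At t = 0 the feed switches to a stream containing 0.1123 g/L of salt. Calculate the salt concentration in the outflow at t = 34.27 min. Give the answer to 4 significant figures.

Accumulation = in − out for the solute gives V dC/dt = Q(C_in − C).
So dC/dt = (C_in − C)/τ with τ = V/Q = 22.40/0.9008 = 24.8668 min.
C approaches C_in exponentially: C(t) = C_in + (C₀ − C_in) e^(−t/τ).
C(34.27) = 0.1123 + (1.794 − 0.1123)·e^(−34.27/24.8668) = 0.1123 + (1.68170)·0.252046 = 0.536166 g/L.

0.5362 g/L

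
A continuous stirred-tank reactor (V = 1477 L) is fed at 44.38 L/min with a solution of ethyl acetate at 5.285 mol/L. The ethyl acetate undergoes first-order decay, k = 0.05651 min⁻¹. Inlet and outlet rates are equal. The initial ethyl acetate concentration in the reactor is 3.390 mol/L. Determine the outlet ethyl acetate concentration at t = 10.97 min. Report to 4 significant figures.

Accumulation = in − out − consumed: V dC/dt = Q C_in − Q C − k V C.
dC/dt = (Q/V) C_in − (Q/V + k) C; effective rate a = Q/V + k = 0.0300474 + 0.05651 = 0.0865574 min⁻¹.
C_ss = Q C_in/(Q + kV) = 1.83463 mol/L; C(t) = C_ss + (C₀ − C_ss) e^(−a t).
C(10.97) = 1.83463 + (1.55537)·e^(−0.0865574·10.97) = 1.83463 + (1.55537)·0.386921 = 2.43643 mol/L.

2.436 mol/L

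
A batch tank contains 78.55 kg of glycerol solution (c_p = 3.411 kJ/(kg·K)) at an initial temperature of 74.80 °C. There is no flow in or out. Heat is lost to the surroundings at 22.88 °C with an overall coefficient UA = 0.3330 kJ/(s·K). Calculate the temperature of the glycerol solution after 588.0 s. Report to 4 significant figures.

Unsteady energy balance on the tank contents: M c_p dT/dt = −UA(T − T_amb).
dT/dt = (T_ss − T)/τ with T_ss = T_amb = 22.8800 °C, τ = M c_p/UA = 78.55·3.411/0.3330 = 804.607 s.
Integrating: T(t) = T_ss + (T₀ − T_ss) e^(−t/τ).
T(588.0) = 22.8800 + (51.9200)·0.481528 = 47.8809 °C.

47.88 °C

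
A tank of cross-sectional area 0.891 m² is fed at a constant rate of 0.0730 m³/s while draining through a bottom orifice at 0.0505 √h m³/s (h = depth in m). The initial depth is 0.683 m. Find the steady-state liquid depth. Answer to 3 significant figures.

2.09 m

Level balance: A dh/dt = 0.0730 − 0.0505 √h. Setting dh/dt = 0:
Q_in = 0.0505 √h_ss ⇒ √h_ss = 0.0730/0.0505 = 1.4455.
h_ss = 1.4455² = 2.0896 m. (Since h₀ = 0.683 m < h_ss, the level will rise toward this value.)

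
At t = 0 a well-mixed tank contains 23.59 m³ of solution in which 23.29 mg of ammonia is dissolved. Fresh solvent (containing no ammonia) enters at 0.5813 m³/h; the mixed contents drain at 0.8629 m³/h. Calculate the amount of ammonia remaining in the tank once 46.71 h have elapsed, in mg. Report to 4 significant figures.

Let m(t) be the amount of ammonia. Volume: V(t) = V₀ + (Q_in − Q_out) t = 23.59 − 0.281600 t; V(46.71) = 10.4365 m³.
Species balance (pure solvent in): dm/dt = −Q_out · m/V(t).
dm/m = −Q_out dt/(V₀ − 0.281600 t); integrating gives ln(m/m₀) = −(Q_out/(Q_in−Q_out)) ln(V/V₀).
m = m₀ (V₀/V)^(Q_out/(Q_in−Q_out)) = 23.29 × (23.59/10.4365)^(-3.06428) = 1.91373 mg.

1.914 mg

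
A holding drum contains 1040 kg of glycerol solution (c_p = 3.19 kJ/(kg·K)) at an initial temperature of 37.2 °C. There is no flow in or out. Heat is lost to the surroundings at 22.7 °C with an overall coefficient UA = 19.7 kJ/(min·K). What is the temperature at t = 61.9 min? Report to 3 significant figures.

32.7 °C

M c_p dT/dt = −UA(T − T_amb).
dT/dt = (T_ss − T)/τ with T_ss = T_amb = 22.700 °C, τ = M c_p/UA = 1040·3.19/19.7 = 168.41 min.
Solution: T(t) = T_ss + (T₀ − T_ss) e^(−t/τ).
T(61.9) = 22.700 + (14.500)·0.69242 = 32.740 °C.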